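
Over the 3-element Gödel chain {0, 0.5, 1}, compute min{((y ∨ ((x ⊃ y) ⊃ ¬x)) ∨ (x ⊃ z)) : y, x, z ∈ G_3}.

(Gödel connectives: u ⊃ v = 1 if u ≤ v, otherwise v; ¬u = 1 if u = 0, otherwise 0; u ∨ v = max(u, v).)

0.50

The minimum is attained at y = 0.5, x = 0.5, z = 0:
  (x ⊃ y): 0.5 ≤ 0.5, so result = 1
  ¬x: Gödel ¬ of 0.5 = 0 (operand ≠ 0)
  ((x ⊃ y) ⊃ ¬x): 1 > 0, so result = 0
  (y ∨ ((x ⊃ y) ⊃ ¬x)) = max(0.5, 0) = 0.5
  (x ⊃ z): 0.5 > 0, so result = 0
  ((y ∨ ((x ⊃ y) ⊃ ¬x)) ∨ (x ⊃ z)) = max(0.5, 0) = 0.5
Checking all 27 assignments confirms none give a value below 0.50.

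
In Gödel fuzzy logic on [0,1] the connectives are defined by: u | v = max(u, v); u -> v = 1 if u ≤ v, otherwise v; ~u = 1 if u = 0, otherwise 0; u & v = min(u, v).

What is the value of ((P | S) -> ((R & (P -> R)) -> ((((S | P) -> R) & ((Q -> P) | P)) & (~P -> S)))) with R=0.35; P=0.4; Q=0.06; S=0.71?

1.00

(P | S) = max(0.4, 0.71) = 0.71
(P -> R): 0.4 > 0.35, so result = 0.35
(R & (P -> R)) = min(0.35, 0.35) = 0.35
(S | P) = max(0.71, 0.4) = 0.71
((S | P) -> R): 0.71 > 0.35, so result = 0.35
(Q -> P): 0.06 ≤ 0.4, so result = 1
((Q -> P) | P) = max(1, 0.4) = 1
(((S | P) -> R) & ((Q -> P) | P)) = min(0.35, 1) = 0.35
~P: Gödel ¬ of 0.4 = 0 (operand ≠ 0)
(~P -> S): 0 ≤ 0.71, so result = 1
((((S | P) -> R) & ((Q -> P) | P)) & (~P -> S)) = min(0.35, 1) = 0.35
((R & (P -> R)) -> ((((S | P) -> R) & ((Q -> P) | P)) & (~P -> S))): 0.35 ≤ 0.35, so result = 1
((P | S) -> ((R & (P -> R)) -> ((((S | P) -> R) & ((Q -> P) | P)) & (~P -> S)))): 0.71 ≤ 1, so result = 1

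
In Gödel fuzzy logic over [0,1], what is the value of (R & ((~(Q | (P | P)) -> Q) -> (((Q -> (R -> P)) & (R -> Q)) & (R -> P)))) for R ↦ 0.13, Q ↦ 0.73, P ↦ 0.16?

0.13

(P | P) = max(0.16, 0.16) = 0.16
(Q | (P | P)) = max(0.73, 0.16) = 0.73
~(Q | (P | P)): Gödel ¬ of 0.73 = 0 (operand ≠ 0)
(~(Q | (P | P)) -> Q): 0 ≤ 0.73, so result = 1
(R -> P): 0.13 ≤ 0.16, so result = 1
(Q -> (R -> P)): 0.73 ≤ 1, so result = 1
(R -> Q): 0.13 ≤ 0.73, so result = 1
((Q -> (R -> P)) & (R -> Q)) = min(1, 1) = 1
(R -> P): 0.13 ≤ 0.16, so result = 1
(((Q -> (R -> P)) & (R -> Q)) & (R -> P)) = min(1, 1) = 1
((~(Q | (P | P)) -> Q) -> (((Q -> (R -> P)) & (R -> Q)) & (R -> P))): 1 ≤ 1, so result = 1
(R & ((~(Q | (P | P)) -> Q) -> (((Q -> (R -> P)) & (R -> Q)) & (R -> P)))) = min(0.13, 1) = 0.13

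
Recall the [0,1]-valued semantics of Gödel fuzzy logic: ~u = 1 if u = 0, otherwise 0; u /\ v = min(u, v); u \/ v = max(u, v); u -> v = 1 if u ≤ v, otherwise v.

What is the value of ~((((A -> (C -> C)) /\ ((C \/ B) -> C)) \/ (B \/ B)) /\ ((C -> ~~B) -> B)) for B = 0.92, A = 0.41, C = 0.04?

0.00

(C -> C): 0.04 ≤ 0.04, so result = 1
(A -> (C -> C)): 0.41 ≤ 1, so result = 1
(C \/ B) = max(0.04, 0.92) = 0.92
((C \/ B) -> C): 0.92 > 0.04, so result = 0.04
((A -> (C -> C)) /\ ((C \/ B) -> C)) = min(1, 0.04) = 0.04
(B \/ B) = max(0.92, 0.92) = 0.92
(((A -> (C -> C)) /\ ((C \/ B) -> C)) \/ (B \/ B)) = max(0.04, 0.92) = 0.92
~B: Gödel ¬ of 0.92 = 0 (operand ≠ 0)
~~B: Gödel ¬ of 0 = 1 (operand is 0)
(C -> ~~B): 0.04 ≤ 1, so result = 1
((C -> ~~B) -> B): 1 > 0.92, so result = 0.92
((((A -> (C -> C)) /\ ((C \/ B) -> C)) \/ (B \/ B)) /\ ((C -> ~~B) -> B)) = min(0.92, 0.92) = 0.92
~((((A -> (C -> C)) /\ ((C \/ B) -> C)) \/ (B \/ B)) /\ ((C -> ~~B) -> B)): Gödel ¬ of 0.92 = 0 (operand ≠ 0)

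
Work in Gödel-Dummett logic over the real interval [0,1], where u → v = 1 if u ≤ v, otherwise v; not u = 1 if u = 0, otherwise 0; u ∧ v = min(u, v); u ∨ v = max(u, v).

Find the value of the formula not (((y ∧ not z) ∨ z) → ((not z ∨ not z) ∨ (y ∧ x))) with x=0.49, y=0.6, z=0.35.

0.00

not z: Gödel ¬ of 0.35 = 0 (operand ≠ 0)
(y ∧ not z) = min(0.6, 0) = 0
((y ∧ not z) ∨ z) = max(0, 0.35) = 0.35
not z: Gödel ¬ of 0.35 = 0 (operand ≠ 0)
not z: Gödel ¬ of 0.35 = 0 (operand ≠ 0)
(not z ∨ not z) = max(0, 0) = 0
(y ∧ x) = min(0.6, 0.49) = 0.49
((not z ∨ not z) ∨ (y ∧ x)) = max(0, 0.49) = 0.49
(((y ∧ not z) ∨ z) → ((not z ∨ not z) ∨ (y ∧ x))): 0.35 ≤ 0.49, so result = 1
not (((y ∧ not z) ∨ z) → ((not z ∨ not z) ∨ (y ∧ x))): Gödel ¬ of 1 = 0 (operand ≠ 0)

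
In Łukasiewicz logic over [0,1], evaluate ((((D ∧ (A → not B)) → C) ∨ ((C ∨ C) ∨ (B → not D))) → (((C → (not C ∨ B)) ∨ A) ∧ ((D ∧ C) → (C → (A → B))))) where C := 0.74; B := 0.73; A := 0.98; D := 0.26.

not B: Łukasiewicz ¬ gives 1 − 0.73 = 0.27
(A → not B): min(1, 1 − 0.98 + 0.27) = 0.29
(D ∧ (A → not B)) = min(0.26, 0.29) = 0.26
((D ∧ (A → not B)) → C): min(1, 1 − 0.26 + 0.74) = 1
(C ∨ C) = max(0.74, 0.74) = 0.74
not D: Łukasiewicz ¬ gives 1 − 0.26 = 0.74
(B → not D): min(1, 1 − 0.73 + 0.74) = 1
((C ∨ C) ∨ (B → not D)) = max(0.74, 1) = 1
(((D ∧ (A → not B)) → C) ∨ ((C ∨ C) ∨ (B → not D))) = max(1, 1) = 1
not C: Łukasiewicz ¬ gives 1 − 0.74 = 0.26
(not C ∨ B) = max(0.26, 0.73) = 0.73
(C → (not C ∨ B)): min(1, 1 − 0.74 + 0.73) = 0.99
((C → (not C ∨ B)) ∨ A) = max(0.99, 0.98) = 0.99
(D ∧ C) = min(0.26, 0.74) = 0.26
(A → B): min(1, 1 − 0.98 + 0.73) = 0.75
(C → (A → B)): min(1, 1 − 0.74 + 0.75) = 1
((D ∧ C) → (C → (A → B))): min(1, 1 − 0.26 + 1) = 1
(((C → (not C ∨ B)) ∨ A) ∧ ((D ∧ C) → (C → (A → B)))) = min(0.99, 1) = 0.99
((((D ∧ (A → not B)) → C) ∨ ((C ∨ C) ∨ (B → not D))) → (((C → (not C ∨ B)) ∨ A) ∧ ((D ∧ C) → (C → (A → B))))): min(1, 1 − 1 + 0.99) = 0.99

0.99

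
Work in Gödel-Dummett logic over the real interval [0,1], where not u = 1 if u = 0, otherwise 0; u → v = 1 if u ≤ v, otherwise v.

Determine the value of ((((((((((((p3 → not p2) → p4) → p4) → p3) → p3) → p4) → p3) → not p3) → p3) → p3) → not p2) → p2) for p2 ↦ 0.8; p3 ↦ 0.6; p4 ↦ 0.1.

not p2: Gödel ¬ of 0.8 = 0 (operand ≠ 0)
(p3 → not p2): 0.6 > 0, so result = 0
((p3 → not p2) → p4): 0 ≤ 0.1, so result = 1
(((p3 → not p2) → p4) → p4): 1 > 0.1, so result = 0.1
((((p3 → not p2) → p4) → p4) → p3): 0.1 ≤ 0.6, so result = 1
(((((p3 → not p2) → p4) → p4) → p3) → p3): 1 > 0.6, so result = 0.6
((((((p3 → not p2) → p4) → p4) → p3) → p3) → p4): 0.6 > 0.1, so result = 0.1
(((((((p3 → not p2) → p4) → p4) → p3) → p3) → p4) → p3): 0.1 ≤ 0.6, so result = 1
not p3: Gödel ¬ of 0.6 = 0 (operand ≠ 0)
((((((((p3 → not p2) → p4) → p4) → p3) → p3) → p4) → p3) → not p3): 1 > 0, so result = 0
(((((((((p3 → not p2) → p4) → p4) → p3) → p3) → p4) → p3) → not p3) → p3): 0 ≤ 0.6, so result = 1
((((((((((p3 → not p2) → p4) → p4) → p3) → p3) → p4) → p3) → not p3) → p3) → p3): 1 > 0.6, so result = 0.6
not p2: Gödel ¬ of 0.8 = 0 (operand ≠ 0)
(((((((((((p3 → not p2) → p4) → p4) → p3) → p3) → p4) → p3) → not p3) → p3) → p3) → not p2): 0.6 > 0, so result = 0
((((((((((((p3 → not p2) → p4) → p4) → p3) → p3) → p4) → p3) → not p3) → p3) → p3) → not p2) → p2): 0 ≤ 0.8, so result = 1

1.00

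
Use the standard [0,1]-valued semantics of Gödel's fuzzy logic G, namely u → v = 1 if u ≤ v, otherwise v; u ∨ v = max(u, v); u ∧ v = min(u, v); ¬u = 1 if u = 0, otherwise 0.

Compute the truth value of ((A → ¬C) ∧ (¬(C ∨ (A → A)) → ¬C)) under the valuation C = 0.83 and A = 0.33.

¬C: Gödel ¬ of 0.83 = 0 (operand ≠ 0)
(A → ¬C): 0.33 > 0, so result = 0
(A → A): 0.33 ≤ 0.33, so result = 1
(C ∨ (A → A)) = max(0.83, 1) = 1
¬(C ∨ (A → A)): Gödel ¬ of 1 = 0 (operand ≠ 0)
¬C: Gödel ¬ of 0.83 = 0 (operand ≠ 0)
(¬(C ∨ (A → A)) → ¬C): 0 ≤ 0, so result = 1
((A → ¬C) ∧ (¬(C ∨ (A → A)) → ¬C)) = min(0, 1) = 0

0.00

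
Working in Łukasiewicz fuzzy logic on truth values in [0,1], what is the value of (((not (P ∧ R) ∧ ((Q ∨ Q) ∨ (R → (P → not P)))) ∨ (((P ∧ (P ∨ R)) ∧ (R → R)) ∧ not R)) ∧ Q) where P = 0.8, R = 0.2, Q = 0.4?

(P ∧ R) = min(0.8, 0.2) = 0.2
not (P ∧ R): Łukasiewicz ¬ gives 1 − 0.2 = 0.8
(Q ∨ Q) = max(0.4, 0.4) = 0.4
not P: Łukasiewicz ¬ gives 1 − 0.8 = 0.2
(P → not P): min(1, 1 − 0.8 + 0.2) = 0.4
(R → (P → not P)): min(1, 1 − 0.2 + 0.4) = 1
((Q ∨ Q) ∨ (R → (P → not P))) = max(0.4, 1) = 1
(not (P ∧ R) ∧ ((Q ∨ Q) ∨ (R → (P → not P)))) = min(0.8, 1) = 0.8
(P ∨ R) = max(0.8, 0.2) = 0.8
(P ∧ (P ∨ R)) = min(0.8, 0.8) = 0.8
(R → R): min(1, 1 − 0.2 + 0.2) = 1
((P ∧ (P ∨ R)) ∧ (R → R)) = min(0.8, 1) = 0.8
not R: Łukasiewicz ¬ gives 1 − 0.2 = 0.8
(((P ∧ (P ∨ R)) ∧ (R → R)) ∧ not R) = min(0.8, 0.8) = 0.8
((not (P ∧ R) ∧ ((Q ∨ Q) ∨ (R → (P → not P)))) ∨ (((P ∧ (P ∨ R)) ∧ (R → R)) ∧ not R)) = max(0.8, 0.8) = 0.8
(((not (P ∧ R) ∧ ((Q ∨ Q) ∨ (R → (P → not P)))) ∨ (((P ∧ (P ∨ R)) ∧ (R → R)) ∧ not R)) ∧ Q) = min(0.8, 0.4) = 0.4

0.40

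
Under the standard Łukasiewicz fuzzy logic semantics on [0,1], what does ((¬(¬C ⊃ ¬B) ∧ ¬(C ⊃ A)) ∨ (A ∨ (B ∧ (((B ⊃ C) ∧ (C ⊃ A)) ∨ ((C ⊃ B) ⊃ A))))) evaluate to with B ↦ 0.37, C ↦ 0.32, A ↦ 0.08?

¬C: Łukasiewicz ¬ gives 1 − 0.32 = 0.68
¬B: Łukasiewicz ¬ gives 1 − 0.37 = 0.63
(¬C ⊃ ¬B): min(1, 1 − 0.68 + 0.63) = 0.95
¬(¬C ⊃ ¬B): Łukasiewicz ¬ gives 1 − 0.95 = 0.05
(C ⊃ A): min(1, 1 − 0.32 + 0.08) = 0.76
¬(C ⊃ A): Łukasiewicz ¬ gives 1 − 0.76 = 0.24
(¬(¬C ⊃ ¬B) ∧ ¬(C ⊃ A)) = min(0.05, 0.24) = 0.05
(B ⊃ C): min(1, 1 − 0.37 + 0.32) = 0.95
(C ⊃ A): min(1, 1 − 0.32 + 0.08) = 0.76
((B ⊃ C) ∧ (C ⊃ A)) = min(0.95, 0.76) = 0.76
(C ⊃ B): min(1, 1 − 0.32 + 0.37) = 1
((C ⊃ B) ⊃ A): min(1, 1 − 1 + 0.08) = 0.08
(((B ⊃ C) ∧ (C ⊃ A)) ∨ ((C ⊃ B) ⊃ A)) = max(0.76, 0.08) = 0.76
(B ∧ (((B ⊃ C) ∧ (C ⊃ A)) ∨ ((C ⊃ B) ⊃ A))) = min(0.37, 0.76) = 0.37
(A ∨ (B ∧ (((B ⊃ C) ∧ (C ⊃ A)) ∨ ((C ⊃ B) ⊃ A)))) = max(0.08, 0.37) = 0.37
((¬(¬C ⊃ ¬B) ∧ ¬(C ⊃ A)) ∨ (A ∨ (B ∧ (((B ⊃ C) ∧ (C ⊃ A)) ∨ ((C ⊃ B) ⊃ A))))) = max(0.05, 0.37) = 0.37

0.37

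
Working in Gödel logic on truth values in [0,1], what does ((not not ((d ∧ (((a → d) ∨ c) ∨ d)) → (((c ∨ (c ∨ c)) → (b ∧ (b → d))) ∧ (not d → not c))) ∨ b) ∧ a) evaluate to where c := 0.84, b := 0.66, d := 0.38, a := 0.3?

0.30

(a → d): 0.3 ≤ 0.38, so result = 1
((a → d) ∨ c) = max(1, 0.84) = 1
(((a → d) ∨ c) ∨ d) = max(1, 0.38) = 1
(d ∧ (((a → d) ∨ c) ∨ d)) = min(0.38, 1) = 0.38
(c ∨ c) = max(0.84, 0.84) = 0.84
(c ∨ (c ∨ c)) = max(0.84, 0.84) = 0.84
(b → d): 0.66 > 0.38, so result = 0.38
(b ∧ (b → d)) = min(0.66, 0.38) = 0.38
((c ∨ (c ∨ c)) → (b ∧ (b → d))): 0.84 > 0.38, so result = 0.38
not d: Gödel ¬ of 0.38 = 0 (operand ≠ 0)
not c: Gödel ¬ of 0.84 = 0 (operand ≠ 0)
(not d → not c): 0 ≤ 0, so result = 1
(((c ∨ (c ∨ c)) → (b ∧ (b → d))) ∧ (not d → not c)) = min(0.38, 1) = 0.38
((d ∧ (((a → d) ∨ c) ∨ d)) → (((c ∨ (c ∨ c)) → (b ∧ (b → d))) ∧ (not d → not c))): 0.38 ≤ 0.38, so result = 1
not ((d ∧ (((a → d) ∨ c) ∨ d)) → (((c ∨ (c ∨ c)) → (b ∧ (b → d))) ∧ (not d → not c))): Gödel ¬ of 1 = 0 (operand ≠ 0)
not not ((d ∧ (((a → d) ∨ c) ∨ d)) → (((c ∨ (c ∨ c)) → (b ∧ (b → d))) ∧ (not d → not c))): Gödel ¬ of 0 = 1 (operand is 0)
(not not ((d ∧ (((a → d) ∨ c) ∨ d)) → (((c ∨ (c ∨ c)) → (b ∧ (b → d))) ∧ (not d → not c))) ∨ b) = max(1, 0.66) = 1
((not not ((d ∧ (((a → d) ∨ c) ∨ d)) → (((c ∨ (c ∨ c)) → (b ∧ (b → d))) ∧ (not d → not c))) ∨ b) ∧ a) = min(1, 0.3) = 0.3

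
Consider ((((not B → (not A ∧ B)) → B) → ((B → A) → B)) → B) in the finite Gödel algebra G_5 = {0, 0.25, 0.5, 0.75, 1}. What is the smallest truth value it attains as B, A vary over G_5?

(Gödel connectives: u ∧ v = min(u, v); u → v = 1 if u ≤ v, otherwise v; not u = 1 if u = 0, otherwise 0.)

The minimum is attained at B = 0.25, A = 0:
  not B: Gödel ¬ of 0.25 = 0 (operand ≠ 0)
  not A: Gödel ¬ of 0 = 1 (operand is 0)
  (not A ∧ B) = min(1, 0.25) = 0.25
  (not B → (not A ∧ B)): 0 ≤ 0.25, so result = 1
  ((not B → (not A ∧ B)) → B): 1 > 0.25, so result = 0.25
  (B → A): 0.25 > 0, so result = 0
  ((B → A) → B): 0 ≤ 0.25, so result = 1
  (((not B → (not A ∧ B)) → B) → ((B → A) → B)): 0.25 ≤ 1, so result = 1
  ((((not B → (not A ∧ B)) → B) → ((B → A) → B)) → B): 1 > 0.25, so result = 0.25
Checking all 25 assignments confirms none give a value below 0.25.

0.25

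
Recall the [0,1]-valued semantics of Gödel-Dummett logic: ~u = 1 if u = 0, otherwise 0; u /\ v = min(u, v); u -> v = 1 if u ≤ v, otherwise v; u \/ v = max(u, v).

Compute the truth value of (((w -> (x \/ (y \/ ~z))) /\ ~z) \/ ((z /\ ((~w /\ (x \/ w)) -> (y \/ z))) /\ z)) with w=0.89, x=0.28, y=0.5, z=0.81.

~z: Gödel ¬ of 0.81 = 0 (operand ≠ 0)
(y \/ ~z) = max(0.5, 0) = 0.5
(x \/ (y \/ ~z)) = max(0.28, 0.5) = 0.5
(w -> (x \/ (y \/ ~z))): 0.89 > 0.5, so result = 0.5
~z: Gödel ¬ of 0.81 = 0 (operand ≠ 0)
((w -> (x \/ (y \/ ~z))) /\ ~z) = min(0.5, 0) = 0
~w: Gödel ¬ of 0.89 = 0 (operand ≠ 0)
(x \/ w) = max(0.28, 0.89) = 0.89
(~w /\ (x \/ w)) = min(0, 0.89) = 0
(y \/ z) = max(0.5, 0.81) = 0.81
((~w /\ (x \/ w)) -> (y \/ z)): 0 ≤ 0.81, so result = 1
(z /\ ((~w /\ (x \/ w)) -> (y \/ z))) = min(0.81, 1) = 0.81
((z /\ ((~w /\ (x \/ w)) -> (y \/ z))) /\ z) = min(0.81, 0.81) = 0.81
(((w -> (x \/ (y \/ ~z))) /\ ~z) \/ ((z /\ ((~w /\ (x \/ w)) -> (y \/ z))) /\ z)) = max(0, 0.81) = 0.81

0.81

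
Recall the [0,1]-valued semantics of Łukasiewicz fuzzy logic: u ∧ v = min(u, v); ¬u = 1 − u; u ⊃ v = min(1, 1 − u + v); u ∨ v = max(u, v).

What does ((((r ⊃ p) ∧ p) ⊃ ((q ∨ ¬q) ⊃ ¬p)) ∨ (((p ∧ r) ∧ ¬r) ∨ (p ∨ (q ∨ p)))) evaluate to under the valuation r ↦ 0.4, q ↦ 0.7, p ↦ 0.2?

1.00

(r ⊃ p): min(1, 1 − 0.4 + 0.2) = 0.8
((r ⊃ p) ∧ p) = min(0.8, 0.2) = 0.2
¬q: Łukasiewicz ¬ gives 1 − 0.7 = 0.3
(q ∨ ¬q) = max(0.7, 0.3) = 0.7
¬p: Łukasiewicz ¬ gives 1 − 0.2 = 0.8
((q ∨ ¬q) ⊃ ¬p): min(1, 1 − 0.7 + 0.8) = 1
(((r ⊃ p) ∧ p) ⊃ ((q ∨ ¬q) ⊃ ¬p)): min(1, 1 − 0.2 + 1) = 1
(p ∧ r) = min(0.2, 0.4) = 0.2
¬r: Łukasiewicz ¬ gives 1 − 0.4 = 0.6
((p ∧ r) ∧ ¬r) = min(0.2, 0.6) = 0.2
(q ∨ p) = max(0.7, 0.2) = 0.7
(p ∨ (q ∨ p)) = max(0.2, 0.7) = 0.7
(((p ∧ r) ∧ ¬r) ∨ (p ∨ (q ∨ p))) = max(0.2, 0.7) = 0.7
((((r ⊃ p) ∧ p) ⊃ ((q ∨ ¬q) ⊃ ¬p)) ∨ (((p ∧ r) ∧ ¬r) ∨ (p ∨ (q ∨ p)))) = max(1, 0.7) = 1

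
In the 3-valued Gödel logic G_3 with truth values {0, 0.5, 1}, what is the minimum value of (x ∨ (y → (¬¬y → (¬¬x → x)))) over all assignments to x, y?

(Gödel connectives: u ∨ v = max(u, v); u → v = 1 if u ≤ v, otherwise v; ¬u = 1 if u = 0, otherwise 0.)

0.50

The minimum is attained at x = 0.5, y = 1:
  ¬y: Gödel ¬ of 1 = 0 (operand ≠ 0)
  ¬¬y: Gödel ¬ of 0 = 1 (operand is 0)
  ¬x: Gödel ¬ of 0.5 = 0 (operand ≠ 0)
  ¬¬x: Gödel ¬ of 0 = 1 (operand is 0)
  (¬¬x → x): 1 > 0.5, so result = 0.5
  (¬¬y → (¬¬x → x)): 1 > 0.5, so result = 0.5
  (y → (¬¬y → (¬¬x → x))): 1 > 0.5, so result = 0.5
  (x ∨ (y → (¬¬y → (¬¬x → x)))) = max(0.5, 0.5) = 0.5
Checking all 9 assignments confirms none give a value below 0.50.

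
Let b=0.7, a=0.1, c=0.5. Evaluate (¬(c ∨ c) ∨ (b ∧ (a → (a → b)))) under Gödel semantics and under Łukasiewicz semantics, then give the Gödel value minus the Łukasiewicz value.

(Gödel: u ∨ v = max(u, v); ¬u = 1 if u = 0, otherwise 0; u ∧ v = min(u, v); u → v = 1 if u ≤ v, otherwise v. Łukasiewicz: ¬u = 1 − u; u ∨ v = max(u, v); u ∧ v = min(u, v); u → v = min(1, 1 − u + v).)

Gödel evaluation:
  (c ∨ c) = max(0.5, 0.5) = 0.5
  ¬(c ∨ c): Gödel ¬ of 0.5 = 0 (operand ≠ 0)
  (a → b): 0.1 ≤ 0.7, so result = 1
  (a → (a → b)): 0.1 ≤ 1, so result = 1
  (b ∧ (a → (a → b))) = min(0.7, 1) = 0.7
  (¬(c ∨ c) ∨ (b ∧ (a → (a → b)))) = max(0, 0.7) = 0.7
  Gödel value = 0.7
Łukasiewicz evaluation:
  (c ∨ c) = max(0.5, 0.5) = 0.5
  ¬(c ∨ c): Łukasiewicz ¬ gives 1 − 0.5 = 0.5
  (a → b): min(1, 1 − 0.1 + 0.7) = 1
  (a → (a → b)): min(1, 1 − 0.1 + 1) = 1
  (b ∧ (a → (a → b))) = min(0.7, 1) = 0.7
  (¬(c ∨ c) ∨ (b ∧ (a → (a → b)))) = max(0.5, 0.7) = 0.7
  Łukasiewicz value = 0.7
Difference: 0.7 − 0.7 = 0.00

0.00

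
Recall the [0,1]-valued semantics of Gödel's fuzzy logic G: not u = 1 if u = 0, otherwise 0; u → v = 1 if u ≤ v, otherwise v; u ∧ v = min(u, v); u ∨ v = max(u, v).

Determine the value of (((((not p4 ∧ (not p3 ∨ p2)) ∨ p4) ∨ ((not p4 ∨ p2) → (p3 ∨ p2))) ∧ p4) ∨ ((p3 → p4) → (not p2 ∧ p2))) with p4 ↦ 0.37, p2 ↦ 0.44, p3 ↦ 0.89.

not p4: Gödel ¬ of 0.37 = 0 (operand ≠ 0)
not p3: Gödel ¬ of 0.89 = 0 (operand ≠ 0)
(not p3 ∨ p2) = max(0, 0.44) = 0.44
(not p4 ∧ (not p3 ∨ p2)) = min(0, 0.44) = 0
((not p4 ∧ (not p3 ∨ p2)) ∨ p4) = max(0, 0.37) = 0.37
not p4: Gödel ¬ of 0.37 = 0 (operand ≠ 0)
(not p4 ∨ p2) = max(0, 0.44) = 0.44
(p3 ∨ p2) = max(0.89, 0.44) = 0.89
((not p4 ∨ p2) → (p3 ∨ p2)): 0.44 ≤ 0.89, so result = 1
(((not p4 ∧ (not p3 ∨ p2)) ∨ p4) ∨ ((not p4 ∨ p2) → (p3 ∨ p2))) = max(0.37, 1) = 1
((((not p4 ∧ (not p3 ∨ p2)) ∨ p4) ∨ ((not p4 ∨ p2) → (p3 ∨ p2))) ∧ p4) = min(1, 0.37) = 0.37
(p3 → p4): 0.89 > 0.37, so result = 0.37
not p2: Gödel ¬ of 0.44 = 0 (operand ≠ 0)
(not p2 ∧ p2) = min(0, 0.44) = 0
((p3 → p4) → (not p2 ∧ p2)): 0.37 > 0, so result = 0
(((((not p4 ∧ (not p3 ∨ p2)) ∨ p4) ∨ ((not p4 ∨ p2) → (p3 ∨ p2))) ∧ p4) ∨ ((p3 → p4) → (not p2 ∧ p2))) = max(0.37, 0) = 0.37

0.37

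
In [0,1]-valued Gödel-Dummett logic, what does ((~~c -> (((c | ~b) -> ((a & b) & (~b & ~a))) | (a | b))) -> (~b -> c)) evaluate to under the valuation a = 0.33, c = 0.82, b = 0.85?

~c: Gödel ¬ of 0.82 = 0 (operand ≠ 0)
~~c: Gödel ¬ of 0 = 1 (operand is 0)
~b: Gödel ¬ of 0.85 = 0 (operand ≠ 0)
(c | ~b) = max(0.82, 0) = 0.82
(a & b) = min(0.33, 0.85) = 0.33
~b: Gödel ¬ of 0.85 = 0 (operand ≠ 0)
~a: Gödel ¬ of 0.33 = 0 (operand ≠ 0)
(~b & ~a) = min(0, 0) = 0
((a & b) & (~b & ~a)) = min(0.33, 0) = 0
((c | ~b) -> ((a & b) & (~b & ~a))): 0.82 > 0, so result = 0
(a | b) = max(0.33, 0.85) = 0.85
(((c | ~b) -> ((a & b) & (~b & ~a))) | (a | b)) = max(0, 0.85) = 0.85
(~~c -> (((c | ~b) -> ((a & b) & (~b & ~a))) | (a | b))): 1 > 0.85, so result = 0.85
~b: Gödel ¬ of 0.85 = 0 (operand ≠ 0)
(~b -> c): 0 ≤ 0.82, so result = 1
((~~c -> (((c | ~b) -> ((a & b) & (~b & ~a))) | (a | b))) -> (~b -> c)): 0.85 ≤ 1, so result = 1

1.00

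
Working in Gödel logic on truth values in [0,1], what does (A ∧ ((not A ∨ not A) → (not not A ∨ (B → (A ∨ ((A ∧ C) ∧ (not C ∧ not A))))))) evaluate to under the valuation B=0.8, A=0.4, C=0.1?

0.40

not A: Gödel ¬ of 0.4 = 0 (operand ≠ 0)
not A: Gödel ¬ of 0.4 = 0 (operand ≠ 0)
(not A ∨ not A) = max(0, 0) = 0
not A: Gödel ¬ of 0.4 = 0 (operand ≠ 0)
not not A: Gödel ¬ of 0 = 1 (operand is 0)
(A ∧ C) = min(0.4, 0.1) = 0.1
not C: Gödel ¬ of 0.1 = 0 (operand ≠ 0)
not A: Gödel ¬ of 0.4 = 0 (operand ≠ 0)
(not C ∧ not A) = min(0, 0) = 0
((A ∧ C) ∧ (not C ∧ not A)) = min(0.1, 0) = 0
(A ∨ ((A ∧ C) ∧ (not C ∧ not A))) = max(0.4, 0) = 0.4
(B → (A ∨ ((A ∧ C) ∧ (not C ∧ not A)))): 0.8 > 0.4, so result = 0.4
(not not A ∨ (B → (A ∨ ((A ∧ C) ∧ (not C ∧ not A))))) = max(1, 0.4) = 1
((not A ∨ not A) → (not not A ∨ (B → (A ∨ ((A ∧ C) ∧ (not C ∧ not A)))))): 0 ≤ 1, so result = 1
(A ∧ ((not A ∨ not A) → (not not A ∨ (B → (A ∨ ((A ∧ C) ∧ (not C ∧ not A))))))) = min(0.4, 1) = 0.4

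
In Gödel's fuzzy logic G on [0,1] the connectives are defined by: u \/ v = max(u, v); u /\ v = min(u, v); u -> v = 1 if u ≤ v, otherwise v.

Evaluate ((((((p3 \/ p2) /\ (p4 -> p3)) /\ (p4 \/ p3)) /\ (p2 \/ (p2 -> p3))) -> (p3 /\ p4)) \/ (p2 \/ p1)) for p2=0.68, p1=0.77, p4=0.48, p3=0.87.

0.77

(p3 \/ p2) = max(0.87, 0.68) = 0.87
(p4 -> p3): 0.48 ≤ 0.87, so result = 1
((p3 \/ p2) /\ (p4 -> p3)) = min(0.87, 1) = 0.87
(p4 \/ p3) = max(0.48, 0.87) = 0.87
(((p3 \/ p2) /\ (p4 -> p3)) /\ (p4 \/ p3)) = min(0.87, 0.87) = 0.87
(p2 -> p3): 0.68 ≤ 0.87, so result = 1
(p2 \/ (p2 -> p3)) = max(0.68, 1) = 1
((((p3 \/ p2) /\ (p4 -> p3)) /\ (p4 \/ p3)) /\ (p2 \/ (p2 -> p3))) = min(0.87, 1) = 0.87
(p3 /\ p4) = min(0.87, 0.48) = 0.48
(((((p3 \/ p2) /\ (p4 -> p3)) /\ (p4 \/ p3)) /\ (p2 \/ (p2 -> p3))) -> (p3 /\ p4)): 0.87 > 0.48, so result = 0.48
(p2 \/ p1) = max(0.68, 0.77) = 0.77
((((((p3 \/ p2) /\ (p4 -> p3)) /\ (p4 \/ p3)) /\ (p2 \/ (p2 -> p3))) -> (p3 /\ p4)) \/ (p2 \/ p1)) = max(0.48, 0.77) = 0.77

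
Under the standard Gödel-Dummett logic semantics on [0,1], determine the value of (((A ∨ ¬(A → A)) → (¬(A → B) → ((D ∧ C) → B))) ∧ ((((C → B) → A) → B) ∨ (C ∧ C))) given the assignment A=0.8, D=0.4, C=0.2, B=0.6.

(A → A): 0.8 ≤ 0.8, so result = 1
¬(A → A): Gödel ¬ of 1 = 0 (operand ≠ 0)
(A ∨ ¬(A → A)) = max(0.8, 0) = 0.8
(A → B): 0.8 > 0.6, so result = 0.6
¬(A → B): Gödel ¬ of 0.6 = 0 (operand ≠ 0)
(D ∧ C) = min(0.4, 0.2) = 0.2
((D ∧ C) → B): 0.2 ≤ 0.6, so result = 1
(¬(A → B) → ((D ∧ C) → B)): 0 ≤ 1, so result = 1
((A ∨ ¬(A → A)) → (¬(A → B) → ((D ∧ C) → B))): 0.8 ≤ 1, so result = 1
(C → B): 0.2 ≤ 0.6, so result = 1
((C → B) → A): 1 > 0.8, so result = 0.8
(((C → B) → A) → B): 0.8 > 0.6, so result = 0.6
(C ∧ C) = min(0.2, 0.2) = 0.2
((((C → B) → A) → B) ∨ (C ∧ C)) = max(0.6, 0.2) = 0.6
(((A ∨ ¬(A → A)) → (¬(A → B) → ((D ∧ C) → B))) ∧ ((((C → B) → A) → B) ∨ (C ∧ C))) = min(1, 0.6) = 0.6

0.60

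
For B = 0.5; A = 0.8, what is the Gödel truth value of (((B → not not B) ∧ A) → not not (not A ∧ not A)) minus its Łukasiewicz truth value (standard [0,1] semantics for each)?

-0.40

Gödel evaluation:
  not B: Gödel ¬ of 0.5 = 0 (operand ≠ 0)
  not not B: Gödel ¬ of 0 = 1 (operand is 0)
  (B → not not B): 0.5 ≤ 1, so result = 1
  ((B → not not B) ∧ A) = min(1, 0.8) = 0.8
  not A: Gödel ¬ of 0.8 = 0 (operand ≠ 0)
  not A: Gödel ¬ of 0.8 = 0 (operand ≠ 0)
  (not A ∧ not A) = min(0, 0) = 0
  not (not A ∧ not A): Gödel ¬ of 0 = 1 (operand is 0)
  not not (not A ∧ not A): Gödel ¬ of 1 = 0 (operand ≠ 0)
  (((B → not not B) ∧ A) → not not (not A ∧ not A)): 0.8 > 0, so result = 0
  Gödel value = 0
Łukasiewicz evaluation:
  not B: Łukasiewicz ¬ gives 1 − 0.5 = 0.5
  not not B: Łukasiewicz ¬ gives 1 − 0.5 = 0.5
  (B → not not B): min(1, 1 − 0.5 + 0.5) = 1
  ((B → not not B) ∧ A) = min(1, 0.8) = 0.8
  not A: Łukasiewicz ¬ gives 1 − 0.8 = 0.2
  not A: Łukasiewicz ¬ gives 1 − 0.8 = 0.2
  (not A ∧ not A) = min(0.2, 0.2) = 0.2
  not (not A ∧ not A): Łukasiewicz ¬ gives 1 − 0.2 = 0.8
  not not (not A ∧ not A): Łukasiewicz ¬ gives 1 − 0.8 = 0.2
  (((B → not not B) ∧ A) → not not (not A ∧ not A)): min(1, 1 − 0.8 + 0.2) = 0.4
  Łukasiewicz value = 0.4
Difference: 0 − 0.4 = -0.40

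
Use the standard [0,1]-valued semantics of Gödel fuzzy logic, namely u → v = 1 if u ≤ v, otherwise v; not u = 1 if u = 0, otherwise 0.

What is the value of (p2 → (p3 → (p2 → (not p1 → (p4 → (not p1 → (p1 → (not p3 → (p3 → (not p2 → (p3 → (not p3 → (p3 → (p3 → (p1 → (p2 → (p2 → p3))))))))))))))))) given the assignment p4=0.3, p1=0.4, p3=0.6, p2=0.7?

not p1: Gödel ¬ of 0.4 = 0 (operand ≠ 0)
not p1: Gödel ¬ of 0.4 = 0 (operand ≠ 0)
not p3: Gödel ¬ of 0.6 = 0 (operand ≠ 0)
not p2: Gödel ¬ of 0.7 = 0 (operand ≠ 0)
not p3: Gödel ¬ of 0.6 = 0 (operand ≠ 0)
(p2 → p3): 0.7 > 0.6, so result = 0.6
(p2 → (p2 → p3)): 0.7 > 0.6, so result = 0.6
(p1 → (p2 → (p2 → p3))): 0.4 ≤ 0.6, so result = 1
(p3 → (p1 → (p2 → (p2 → p3)))): 0.6 ≤ 1, so result = 1
(p3 → (p3 → (p1 → (p2 → (p2 → p3))))): 0.6 ≤ 1, so result = 1
(not p3 → (p3 → (p3 → (p1 → (p2 → (p2 → p3)))))): 0 ≤ 1, so result = 1
(p3 → (not p3 → (p3 → (p3 → (p1 → (p2 → (p2 → p3))))))): 0.6 ≤ 1, so result = 1
(not p2 → (p3 → (not p3 → (p3 → (p3 → (p1 → (p2 → (p2 → p3)))))))): 0 ≤ 1, so result = 1
(p3 → (not p2 → (p3 → (not p3 → (p3 → (p3 → (p1 → (p2 → (p2 → p3))))))))): 0.6 ≤ 1, so result = 1
(not p3 → (p3 → (not p2 → (p3 → (not p3 → (p3 → (p3 → (p1 → (p2 → (p2 → p3)))))))))): 0 ≤ 1, so result = 1
(p1 → (not p3 → (p3 → (not p2 → (p3 → (not p3 → (p3 → (p3 → (p1 → (p2 → (p2 → p3))))))))))): 0.4 ≤ 1, so result = 1
(not p1 → (p1 → (not p3 → (p3 → (not p2 → (p3 → (not p3 → (p3 → (p3 → (p1 → (p2 → (p2 → p3)))))))))))): 0 ≤ 1, so result = 1
(p4 → (not p1 → (p1 → (not p3 → (p3 → (not p2 → (p3 → (not p3 → (p3 → (p3 → (p1 → (p2 → (p2 → p3))))))))))))): 0.3 ≤ 1, so result = 1
(not p1 → (p4 → (not p1 → (p1 → (not p3 → (p3 → (not p2 → (p3 → (not p3 → (p3 → (p3 → (p1 → (p2 → (p2 → p3)))))))))))))): 0 ≤ 1, so result = 1
(p2 → (not p1 → (p4 → (not p1 → (p1 → (not p3 → (p3 → (not p2 → (p3 → (not p3 → (p3 → (p3 → (p1 → (p2 → (p2 → p3))))))))))))))): 0.7 ≤ 1, so result = 1
(p3 → (p2 → (not p1 → (p4 → (not p1 → (p1 → (not p3 → (p3 → (not p2 → (p3 → (not p3 → (p3 → (p3 → (p1 → (p2 → (p2 → p3)))))))))))))))): 0.6 ≤ 1, so result = 1
(p2 → (p3 → (p2 → (not p1 → (p4 → (not p1 → (p1 → (not p3 → (p3 → (not p2 → (p3 → (not p3 → (p3 → (p3 → (p1 → (p2 → (p2 → p3))))))))))))))))): 0.7 ≤ 1, so result = 1

1.00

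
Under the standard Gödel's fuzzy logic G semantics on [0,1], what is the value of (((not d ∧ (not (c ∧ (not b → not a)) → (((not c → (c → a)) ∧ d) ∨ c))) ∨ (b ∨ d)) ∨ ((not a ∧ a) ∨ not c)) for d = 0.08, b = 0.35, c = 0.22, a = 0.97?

0.35

not d: Gödel ¬ of 0.08 = 0 (operand ≠ 0)
not b: Gödel ¬ of 0.35 = 0 (operand ≠ 0)
not a: Gödel ¬ of 0.97 = 0 (operand ≠ 0)
(not b → not a): 0 ≤ 0, so result = 1
(c ∧ (not b → not a)) = min(0.22, 1) = 0.22
not (c ∧ (not b → not a)): Gödel ¬ of 0.22 = 0 (operand ≠ 0)
not c: Gödel ¬ of 0.22 = 0 (operand ≠ 0)
(c → a): 0.22 ≤ 0.97, so result = 1
(not c → (c → a)): 0 ≤ 1, so result = 1
((not c → (c → a)) ∧ d) = min(1, 0.08) = 0.08
(((not c → (c → a)) ∧ d) ∨ c) = max(0.08, 0.22) = 0.22
(not (c ∧ (not b → not a)) → (((not c → (c → a)) ∧ d) ∨ c)): 0 ≤ 0.22, so result = 1
(not d ∧ (not (c ∧ (not b → not a)) → (((not c → (c → a)) ∧ d) ∨ c))) = min(0, 1) = 0
(b ∨ d) = max(0.35, 0.08) = 0.35
((not d ∧ (not (c ∧ (not b → not a)) → (((not c → (c → a)) ∧ d) ∨ c))) ∨ (b ∨ d)) = max(0, 0.35) = 0.35
not a: Gödel ¬ of 0.97 = 0 (operand ≠ 0)
(not a ∧ a) = min(0, 0.97) = 0
not c: Gödel ¬ of 0.22 = 0 (operand ≠ 0)
((not a ∧ a) ∨ not c) = max(0, 0) = 0
(((not d ∧ (not (c ∧ (not b → not a)) → (((not c → (c → a)) ∧ d) ∨ c))) ∨ (b ∨ d)) ∨ ((not a ∧ a) ∨ not c)) = max(0.35, 0) = 0.35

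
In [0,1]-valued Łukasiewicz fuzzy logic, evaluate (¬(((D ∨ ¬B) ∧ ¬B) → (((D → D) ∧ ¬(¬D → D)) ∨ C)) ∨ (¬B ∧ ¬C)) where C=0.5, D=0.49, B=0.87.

¬B: Łukasiewicz ¬ gives 1 − 0.87 = 0.13
(D ∨ ¬B) = max(0.49, 0.13) = 0.49
¬B: Łukasiewicz ¬ gives 1 − 0.87 = 0.13
((D ∨ ¬B) ∧ ¬B) = min(0.49, 0.13) = 0.13
(D → D): min(1, 1 − 0.49 + 0.49) = 1
¬D: Łukasiewicz ¬ gives 1 − 0.49 = 0.51
(¬D → D): min(1, 1 − 0.51 + 0.49) = 0.98
¬(¬D → D): Łukasiewicz ¬ gives 1 − 0.98 = 0.02
((D → D) ∧ ¬(¬D → D)) = min(1, 0.02) = 0.02
(((D → D) ∧ ¬(¬D → D)) ∨ C) = max(0.02, 0.5) = 0.5
(((D ∨ ¬B) ∧ ¬B) → (((D → D) ∧ ¬(¬D → D)) ∨ C)): min(1, 1 − 0.13 + 0.5) = 1
¬(((D ∨ ¬B) ∧ ¬B) → (((D → D) ∧ ¬(¬D → D)) ∨ C)): Łukasiewicz ¬ gives 1 − 1 = 0
¬B: Łukasiewicz ¬ gives 1 − 0.87 = 0.13
¬C: Łukasiewicz ¬ gives 1 − 0.5 = 0.5
(¬B ∧ ¬C) = min(0.13, 0.5) = 0.13
(¬(((D ∨ ¬B) ∧ ¬B) → (((D → D) ∧ ¬(¬D → D)) ∨ C)) ∨ (¬B ∧ ¬C)) = max(0, 0.13) = 0.13

0.13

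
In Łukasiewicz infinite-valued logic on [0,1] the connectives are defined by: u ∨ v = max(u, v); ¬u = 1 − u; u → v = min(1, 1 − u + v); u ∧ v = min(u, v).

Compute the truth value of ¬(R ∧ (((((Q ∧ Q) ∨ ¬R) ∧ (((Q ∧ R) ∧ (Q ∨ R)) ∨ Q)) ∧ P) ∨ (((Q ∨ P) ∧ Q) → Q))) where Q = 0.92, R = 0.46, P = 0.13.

0.54

(Q ∧ Q) = min(0.92, 0.92) = 0.92
¬R: Łukasiewicz ¬ gives 1 − 0.46 = 0.54
((Q ∧ Q) ∨ ¬R) = max(0.92, 0.54) = 0.92
(Q ∧ R) = min(0.92, 0.46) = 0.46
(Q ∨ R) = max(0.92, 0.46) = 0.92
((Q ∧ R) ∧ (Q ∨ R)) = min(0.46, 0.92) = 0.46
(((Q ∧ R) ∧ (Q ∨ R)) ∨ Q) = max(0.46, 0.92) = 0.92
(((Q ∧ Q) ∨ ¬R) ∧ (((Q ∧ R) ∧ (Q ∨ R)) ∨ Q)) = min(0.92, 0.92) = 0.92
((((Q ∧ Q) ∨ ¬R) ∧ (((Q ∧ R) ∧ (Q ∨ R)) ∨ Q)) ∧ P) = min(0.92, 0.13) = 0.13
(Q ∨ P) = max(0.92, 0.13) = 0.92
((Q ∨ P) ∧ Q) = min(0.92, 0.92) = 0.92
(((Q ∨ P) ∧ Q) → Q): min(1, 1 − 0.92 + 0.92) = 1
(((((Q ∧ Q) ∨ ¬R) ∧ (((Q ∧ R) ∧ (Q ∨ R)) ∨ Q)) ∧ P) ∨ (((Q ∨ P) ∧ Q) → Q)) = max(0.13, 1) = 1
(R ∧ (((((Q ∧ Q) ∨ ¬R) ∧ (((Q ∧ R) ∧ (Q ∨ R)) ∨ Q)) ∧ P) ∨ (((Q ∨ P) ∧ Q) → Q))) = min(0.46, 1) = 0.46
¬(R ∧ (((((Q ∧ Q) ∨ ¬R) ∧ (((Q ∧ R) ∧ (Q ∨ R)) ∨ Q)) ∧ P) ∨ (((Q ∨ P) ∧ Q) → Q))): Łukasiewicz ¬ gives 1 − 0.46 = 0.54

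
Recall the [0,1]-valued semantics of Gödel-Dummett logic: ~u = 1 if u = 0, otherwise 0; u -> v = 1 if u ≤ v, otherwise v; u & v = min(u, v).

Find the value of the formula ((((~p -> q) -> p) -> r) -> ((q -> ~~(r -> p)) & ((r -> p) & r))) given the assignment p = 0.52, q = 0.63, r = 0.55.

~p: Gödel ¬ of 0.52 = 0 (operand ≠ 0)
(~p -> q): 0 ≤ 0.63, so result = 1
((~p -> q) -> p): 1 > 0.52, so result = 0.52
(((~p -> q) -> p) -> r): 0.52 ≤ 0.55, so result = 1
(r -> p): 0.55 > 0.52, so result = 0.52
~(r -> p): Gödel ¬ of 0.52 = 0 (operand ≠ 0)
~~(r -> p): Gödel ¬ of 0 = 1 (operand is 0)
(q -> ~~(r -> p)): 0.63 ≤ 1, so result = 1
(r -> p): 0.55 > 0.52, so result = 0.52
((r -> p) & r) = min(0.52, 0.55) = 0.52
((q -> ~~(r -> p)) & ((r -> p) & r)) = min(1, 0.52) = 0.52
((((~p -> q) -> p) -> r) -> ((q -> ~~(r -> p)) & ((r -> p) & r))): 1 > 0.52, so result = 0.52

0.52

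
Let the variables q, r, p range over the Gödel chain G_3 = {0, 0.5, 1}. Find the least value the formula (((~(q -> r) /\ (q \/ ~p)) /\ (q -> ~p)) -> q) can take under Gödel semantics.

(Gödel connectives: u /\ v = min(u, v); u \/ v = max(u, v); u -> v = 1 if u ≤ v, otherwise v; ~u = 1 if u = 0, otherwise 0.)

The minimum is attained at q = 0.5, r = 0, p = 0:
  (q -> r): 0.5 > 0, so result = 0
  ~(q -> r): Gödel ¬ of 0 = 1 (operand is 0)
  ~p: Gödel ¬ of 0 = 1 (operand is 0)
  (q \/ ~p) = max(0.5, 1) = 1
  (~(q -> r) /\ (q \/ ~p)) = min(1, 1) = 1
  ~p: Gödel ¬ of 0 = 1 (operand is 0)
  (q -> ~p): 0.5 ≤ 1, so result = 1
  ((~(q -> r) /\ (q \/ ~p)) /\ (q -> ~p)) = min(1, 1) = 1
  (((~(q -> r) /\ (q \/ ~p)) /\ (q -> ~p)) -> q): 1 > 0.5, so result = 0.5
Checking all 27 assignments confirms none give a value below 0.50.

0.50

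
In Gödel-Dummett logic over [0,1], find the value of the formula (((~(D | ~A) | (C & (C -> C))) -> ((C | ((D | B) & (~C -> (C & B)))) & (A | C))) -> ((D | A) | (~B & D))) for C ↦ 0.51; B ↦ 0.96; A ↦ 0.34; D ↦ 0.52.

~A: Gödel ¬ of 0.34 = 0 (operand ≠ 0)
(D | ~A) = max(0.52, 0) = 0.52
~(D | ~A): Gödel ¬ of 0.52 = 0 (operand ≠ 0)
(C -> C): 0.51 ≤ 0.51, so result = 1
(C & (C -> C)) = min(0.51, 1) = 0.51
(~(D | ~A) | (C & (C -> C))) = max(0, 0.51) = 0.51
(D | B) = max(0.52, 0.96) = 0.96
~C: Gödel ¬ of 0.51 = 0 (operand ≠ 0)
(C & B) = min(0.51, 0.96) = 0.51
(~C -> (C & B)): 0 ≤ 0.51, so result = 1
((D | B) & (~C -> (C & B))) = min(0.96, 1) = 0.96
(C | ((D | B) & (~C -> (C & B)))) = max(0.51, 0.96) = 0.96
(A | C) = max(0.34, 0.51) = 0.51
((C | ((D | B) & (~C -> (C & B)))) & (A | C)) = min(0.96, 0.51) = 0.51
((~(D | ~A) | (C & (C -> C))) -> ((C | ((D | B) & (~C -> (C & B)))) & (A | C))): 0.51 ≤ 0.51, so result = 1
(D | A) = max(0.52, 0.34) = 0.52
~B: Gödel ¬ of 0.96 = 0 (operand ≠ 0)
(~B & D) = min(0, 0.52) = 0
((D | A) | (~B & D)) = max(0.52, 0) = 0.52
(((~(D | ~A) | (C & (C -> C))) -> ((C | ((D | B) & (~C -> (C & B)))) & (A | C))) -> ((D | A) | (~B & D))): 1 > 0.52, so result = 0.52

0.52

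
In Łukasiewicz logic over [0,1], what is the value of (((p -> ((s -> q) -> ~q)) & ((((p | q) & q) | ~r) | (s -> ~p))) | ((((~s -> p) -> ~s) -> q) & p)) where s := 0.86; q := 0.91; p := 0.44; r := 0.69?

0.65

(s -> q): min(1, 1 − 0.86 + 0.91) = 1
~q: Łukasiewicz ¬ gives 1 − 0.91 = 0.09
((s -> q) -> ~q): min(1, 1 − 1 + 0.09) = 0.09
(p -> ((s -> q) -> ~q)): min(1, 1 − 0.44 + 0.09) = 0.65
(p | q) = max(0.44, 0.91) = 0.91
((p | q) & q) = min(0.91, 0.91) = 0.91
~r: Łukasiewicz ¬ gives 1 − 0.69 = 0.31
(((p | q) & q) | ~r) = max(0.91, 0.31) = 0.91
~p: Łukasiewicz ¬ gives 1 − 0.44 = 0.56
(s -> ~p): min(1, 1 − 0.86 + 0.56) = 0.7
((((p | q) & q) | ~r) | (s -> ~p)) = max(0.91, 0.7) = 0.91
((p -> ((s -> q) -> ~q)) & ((((p | q) & q) | ~r) | (s -> ~p))) = min(0.65, 0.91) = 0.65
~s: Łukasiewicz ¬ gives 1 − 0.86 = 0.14
(~s -> p): min(1, 1 − 0.14 + 0.44) = 1
~s: Łukasiewicz ¬ gives 1 − 0.86 = 0.14
((~s -> p) -> ~s): min(1, 1 − 1 + 0.14) = 0.14
(((~s -> p) -> ~s) -> q): min(1, 1 − 0.14 + 0.91) = 1
((((~s -> p) -> ~s) -> q) & p) = min(1, 0.44) = 0.44
(((p -> ((s -> q) -> ~q)) & ((((p | q) & q) | ~r) | (s -> ~p))) | ((((~s -> p) -> ~s) -> q) & p)) = max(0.65, 0.44) = 0.65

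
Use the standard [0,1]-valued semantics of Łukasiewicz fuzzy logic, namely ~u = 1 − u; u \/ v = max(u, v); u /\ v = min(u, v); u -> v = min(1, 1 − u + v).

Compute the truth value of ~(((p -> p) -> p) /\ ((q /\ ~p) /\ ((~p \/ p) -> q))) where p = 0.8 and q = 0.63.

0.80

(p -> p): min(1, 1 − 0.8 + 0.8) = 1
((p -> p) -> p): min(1, 1 − 1 + 0.8) = 0.8
~p: Łukasiewicz ¬ gives 1 − 0.8 = 0.2
(q /\ ~p) = min(0.63, 0.2) = 0.2
~p: Łukasiewicz ¬ gives 1 − 0.8 = 0.2
(~p \/ p) = max(0.2, 0.8) = 0.8
((~p \/ p) -> q): min(1, 1 − 0.8 + 0.63) = 0.83
((q /\ ~p) /\ ((~p \/ p) -> q)) = min(0.2, 0.83) = 0.2
(((p -> p) -> p) /\ ((q /\ ~p) /\ ((~p \/ p) -> q))) = min(0.8, 0.2) = 0.2
~(((p -> p) -> p) /\ ((q /\ ~p) /\ ((~p \/ p) -> q))): Łukasiewicz ¬ gives 1 − 0.2 = 0.8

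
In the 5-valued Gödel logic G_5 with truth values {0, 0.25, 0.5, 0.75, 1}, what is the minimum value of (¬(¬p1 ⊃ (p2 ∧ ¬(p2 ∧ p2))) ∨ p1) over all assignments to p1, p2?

The minimum is attained at p1 = 0.25, p2 = 0:
  ¬p1: Gödel ¬ of 0.25 = 0 (operand ≠ 0)
  (p2 ∧ p2) = min(0, 0) = 0
  ¬(p2 ∧ p2): Gödel ¬ of 0 = 1 (operand is 0)
  (p2 ∧ ¬(p2 ∧ p2)) = min(0, 1) = 0
  (¬p1 ⊃ (p2 ∧ ¬(p2 ∧ p2))): 0 ≤ 0, so result = 1
  ¬(¬p1 ⊃ (p2 ∧ ¬(p2 ∧ p2))): Gödel ¬ of 1 = 0 (operand ≠ 0)
  (¬(¬p1 ⊃ (p2 ∧ ¬(p2 ∧ p2))) ∨ p1) = max(0, 0.25) = 0.25
Checking all 25 assignments confirms none give a value below 0.25.

0.25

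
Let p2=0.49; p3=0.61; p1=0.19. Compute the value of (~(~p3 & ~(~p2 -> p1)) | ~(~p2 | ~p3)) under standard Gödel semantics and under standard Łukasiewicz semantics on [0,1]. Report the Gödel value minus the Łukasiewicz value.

Gödel evaluation:
  ~p3: Gödel ¬ of 0.61 = 0 (operand ≠ 0)
  ~p2: Gödel ¬ of 0.49 = 0 (operand ≠ 0)
  (~p2 -> p1): 0 ≤ 0.19, so result = 1
  ~(~p2 -> p1): Gödel ¬ of 1 = 0 (operand ≠ 0)
  (~p3 & ~(~p2 -> p1)) = min(0, 0) = 0
  ~(~p3 & ~(~p2 -> p1)): Gödel ¬ of 0 = 1 (operand is 0)
  ~p2: Gödel ¬ of 0.49 = 0 (operand ≠ 0)
  ~p3: Gödel ¬ of 0.61 = 0 (operand ≠ 0)
  (~p2 | ~p3) = max(0, 0) = 0
  ~(~p2 | ~p3): Gödel ¬ of 0 = 1 (operand is 0)
  (~(~p3 & ~(~p2 -> p1)) | ~(~p2 | ~p3)) = max(1, 1) = 1
  Gödel value = 1
Łukasiewicz evaluation:
  ~p3: Łukasiewicz ¬ gives 1 − 0.61 = 0.39
  ~p2: Łukasiewicz ¬ gives 1 − 0.49 = 0.51
  (~p2 -> p1): min(1, 1 − 0.51 + 0.19) = 0.68
  ~(~p2 -> p1): Łukasiewicz ¬ gives 1 − 0.68 = 0.32
  (~p3 & ~(~p2 -> p1)) = min(0.39, 0.32) = 0.32
  ~(~p3 & ~(~p2 -> p1)): Łukasiewicz ¬ gives 1 − 0.32 = 0.68
  ~p2: Łukasiewicz ¬ gives 1 − 0.49 = 0.51
  ~p3: Łukasiewicz ¬ gives 1 − 0.61 = 0.39
  (~p2 | ~p3) = max(0.51, 0.39) = 0.51
  ~(~p2 | ~p3): Łukasiewicz ¬ gives 1 − 0.51 = 0.49
  (~(~p3 & ~(~p2 -> p1)) | ~(~p2 | ~p3)) = max(0.68, 0.49) = 0.68
  Łukasiewicz value = 0.68
Difference: 1 − 0.68 = 0.32

0.32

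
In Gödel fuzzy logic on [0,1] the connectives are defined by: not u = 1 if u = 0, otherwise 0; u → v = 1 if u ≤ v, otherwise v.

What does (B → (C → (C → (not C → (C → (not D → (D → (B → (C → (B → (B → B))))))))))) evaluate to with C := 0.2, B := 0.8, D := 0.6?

not C: Gödel ¬ of 0.2 = 0 (operand ≠ 0)
not D: Gödel ¬ of 0.6 = 0 (operand ≠ 0)
(B → B): 0.8 ≤ 0.8, so result = 1
(B → (B → B)): 0.8 ≤ 1, so result = 1
(C → (B → (B → B))): 0.2 ≤ 1, so result = 1
(B → (C → (B → (B → B)))): 0.8 ≤ 1, so result = 1
(D → (B → (C → (B → (B → B))))): 0.6 ≤ 1, so result = 1
(not D → (D → (B → (C → (B → (B → B)))))): 0 ≤ 1, so result = 1
(C → (not D → (D → (B → (C → (B → (B → B))))))): 0.2 ≤ 1, so result = 1
(not C → (C → (not D → (D → (B → (C → (B → (B → B)))))))): 0 ≤ 1, so result = 1
(C → (not C → (C → (not D → (D → (B → (C → (B → (B → B))))))))): 0.2 ≤ 1, so result = 1
(C → (C → (not C → (C → (not D → (D → (B → (C → (B → (B → B)))))))))): 0.2 ≤ 1, so result = 1
(B → (C → (C → (not C → (C → (not D → (D → (B → (C → (B → (B → B))))))))))): 0.8 ≤ 1, so result = 1

1.00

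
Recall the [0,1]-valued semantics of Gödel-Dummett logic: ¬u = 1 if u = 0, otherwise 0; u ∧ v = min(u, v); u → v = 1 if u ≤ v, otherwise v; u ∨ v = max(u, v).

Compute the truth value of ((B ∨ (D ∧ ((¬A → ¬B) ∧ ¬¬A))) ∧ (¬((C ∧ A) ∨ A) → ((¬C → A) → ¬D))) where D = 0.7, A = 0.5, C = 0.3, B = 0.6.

¬A: Gödel ¬ of 0.5 = 0 (operand ≠ 0)
¬B: Gödel ¬ of 0.6 = 0 (operand ≠ 0)
(¬A → ¬B): 0 ≤ 0, so result = 1
¬A: Gödel ¬ of 0.5 = 0 (operand ≠ 0)
¬¬A: Gödel ¬ of 0 = 1 (operand is 0)
((¬A → ¬B) ∧ ¬¬A) = min(1, 1) = 1
(D ∧ ((¬A → ¬B) ∧ ¬¬A)) = min(0.7, 1) = 0.7
(B ∨ (D ∧ ((¬A → ¬B) ∧ ¬¬A))) = max(0.6, 0.7) = 0.7
(C ∧ A) = min(0.3, 0.5) = 0.3
((C ∧ A) ∨ A) = max(0.3, 0.5) = 0.5
¬((C ∧ A) ∨ A): Gödel ¬ of 0.5 = 0 (operand ≠ 0)
¬C: Gödel ¬ of 0.3 = 0 (operand ≠ 0)
(¬C → A): 0 ≤ 0.5, so result = 1
¬D: Gödel ¬ of 0.7 = 0 (operand ≠ 0)
((¬C → A) → ¬D): 1 > 0, so result = 0
(¬((C ∧ A) ∨ A) → ((¬C → A) → ¬D)): 0 ≤ 0, so result = 1
((B ∨ (D ∧ ((¬A → ¬B) ∧ ¬¬A))) ∧ (¬((C ∧ A) ∨ A) → ((¬C → A) → ¬D))) = min(0.7, 1) = 0.7

0.70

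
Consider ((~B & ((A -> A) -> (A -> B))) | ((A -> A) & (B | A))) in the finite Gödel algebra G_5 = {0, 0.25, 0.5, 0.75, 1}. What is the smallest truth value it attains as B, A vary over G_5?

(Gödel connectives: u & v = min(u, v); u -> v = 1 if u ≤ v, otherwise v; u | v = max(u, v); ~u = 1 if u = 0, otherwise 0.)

0.25

The minimum is attained at B = 0, A = 0.25:
  ~B: Gödel ¬ of 0 = 1 (operand is 0)
  (A -> A): 0.25 ≤ 0.25, so result = 1
  (A -> B): 0.25 > 0, so result = 0
  ((A -> A) -> (A -> B)): 1 > 0, so result = 0
  (~B & ((A -> A) -> (A -> B))) = min(1, 0) = 0
  (A -> A): 0.25 ≤ 0.25, so result = 1
  (B | A) = max(0, 0.25) = 0.25
  ((A -> A) & (B | A)) = min(1, 0.25) = 0.25
  ((~B & ((A -> A) -> (A -> B))) | ((A -> A) & (B | A))) = max(0, 0.25) = 0.25
Checking all 25 assignments confirms none give a value below 0.25.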